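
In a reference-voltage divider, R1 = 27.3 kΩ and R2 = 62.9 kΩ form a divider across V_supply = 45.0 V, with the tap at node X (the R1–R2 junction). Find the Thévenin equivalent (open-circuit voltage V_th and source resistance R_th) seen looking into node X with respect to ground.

V_th ≈ 31.4 V, R_th ≈ 19.0 kΩ

V_th is the unloaded tap voltage: V_supply · R2/(R1+R2) = 45.0 × 0.6973 = 31.38 V.
Looking into X with the source shorted: R_th = R1·R2/(R1+R2) = 27.30 × 62.9/90.20 = 19.04 kΩ.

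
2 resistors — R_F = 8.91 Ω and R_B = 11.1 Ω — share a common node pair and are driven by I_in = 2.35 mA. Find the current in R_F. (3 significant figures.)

I ≈ 1.30 mA

For two parallel branches, I_k = I_in · (other R)/(sum of R).
I(R_F) = 2.35 × 11.1/(8.91 + 11.1) = 2.35 × 0.5547 = 1.304 mA.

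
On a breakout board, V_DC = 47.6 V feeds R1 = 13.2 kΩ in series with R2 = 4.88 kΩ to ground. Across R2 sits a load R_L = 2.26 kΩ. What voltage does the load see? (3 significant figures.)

V_out ≈ 4.99 V

First combine the lower leg with the load: R2 ‖ R_L = 1.545 kΩ.
Then V_out = V_DC · R2'/(R1 + R2') = 47.6 × 1.545/14.74 = 4.987 V.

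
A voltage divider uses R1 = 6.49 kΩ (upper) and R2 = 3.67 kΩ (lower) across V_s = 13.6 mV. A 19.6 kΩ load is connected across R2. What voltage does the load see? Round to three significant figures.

The load sits in parallel with R2, giving an effective lower resistance R2' = R2·R_L/(R2+R_L) = 3.091 kΩ.
Voltage divider with the loaded lower leg: V_out = 13.6 × 3.091/(6.49 + 3.091) = 13.6 × 0.3226 = 4.388 mV.

V_out ≈ 4.39 mV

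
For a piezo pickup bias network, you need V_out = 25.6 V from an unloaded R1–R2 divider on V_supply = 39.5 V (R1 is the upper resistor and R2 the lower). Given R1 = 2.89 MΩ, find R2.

R2 ≈ 5.32 MΩ

The divider ratio is R2/(R1+R2) = 25.6/39.5 = 0.6481.
Rearranging, R2 = R1·k/(1−k) = 2.89 × 1.842 = 5.323 MΩ.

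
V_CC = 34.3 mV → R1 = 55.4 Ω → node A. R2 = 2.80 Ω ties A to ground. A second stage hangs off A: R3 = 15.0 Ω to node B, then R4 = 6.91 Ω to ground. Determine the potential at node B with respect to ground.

V_B ≈ 0.464 mV

Node A sees R2 in parallel with the series input of stage 2, R3 + R4 = 21.91 Ω.
R2 ‖ (R3+R4) = 2.483 Ω.
V_A = 34.3 × 2.483/(55.4 + 2.483) = 1.471 mV.
V_B = V_A × 0.3154 = 0.4640 mV.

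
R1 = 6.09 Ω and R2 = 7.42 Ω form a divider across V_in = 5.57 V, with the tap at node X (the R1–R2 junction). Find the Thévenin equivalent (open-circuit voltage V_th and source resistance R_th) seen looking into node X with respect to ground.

With X open, the divider is unloaded: V_th = 5.57 × 7.42/13.51 = 3.059 V.
Looking into X with the source shorted: R_th = R1·R2/(R1+R2) = 6.090 × 7.42/13.51 = 3.345 Ω.

V_th ≈ 3.06 V, R_th ≈ 3.34 Ω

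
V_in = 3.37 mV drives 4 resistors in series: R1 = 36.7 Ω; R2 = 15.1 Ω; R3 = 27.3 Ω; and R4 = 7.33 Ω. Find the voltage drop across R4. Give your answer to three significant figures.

V ≈ 0.286 mV

Series total: ΣR = 36.7 + 15.1 + 27.3 + 7.33 = 86.43 Ω.
Voltage divider: V = V_in · (7.330 / 86.43) = 3.37 × 0.08481 = 0.2858 mV.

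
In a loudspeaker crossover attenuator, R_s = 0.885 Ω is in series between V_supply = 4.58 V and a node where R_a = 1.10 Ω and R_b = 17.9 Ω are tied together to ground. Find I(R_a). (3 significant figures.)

Combine the parallel branches: R_p = (1/1.10 + 1/17.9)⁻¹ = 1.036 Ω.
V_A by voltage divider: V_A = 4.58 × 1.036/(0.885 + 1.036) = 2.470 V.
Branch current I = V_A/R_a = 2.470/1.10 = 2.246 A.

I ≈ 2.25 A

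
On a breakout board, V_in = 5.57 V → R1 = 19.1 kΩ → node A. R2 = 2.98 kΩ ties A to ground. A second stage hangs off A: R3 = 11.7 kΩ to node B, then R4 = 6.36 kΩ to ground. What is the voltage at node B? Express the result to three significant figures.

Node A sees R2 in parallel with the series input of stage 2, R3 + R4 = 18.06 kΩ.
Effective lower resistance at A: R2 ‖ 18.06 = 2.558 kΩ.
So V_A = 5.57 × 0.1181 = 0.6578 V.
Stage 2 is unloaded, so V_B = V_A · R4/(R3+R4) = 0.6578 × 6.36/18.06 = 0.2317 V.

V_B ≈ 0.232 V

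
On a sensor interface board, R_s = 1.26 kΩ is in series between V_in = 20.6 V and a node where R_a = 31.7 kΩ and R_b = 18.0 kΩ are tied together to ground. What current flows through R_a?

I ≈ 0.586 mA

Equivalent of the parallel group: R_p = 11.48 kΩ.
Node voltage V_A = V_in · R_p/(R_s + R_p) = 20.6 × 0.9011 = 18.56 V.
Branch current I = V_A/R_a = 18.56/31.7 = 0.5856 mA.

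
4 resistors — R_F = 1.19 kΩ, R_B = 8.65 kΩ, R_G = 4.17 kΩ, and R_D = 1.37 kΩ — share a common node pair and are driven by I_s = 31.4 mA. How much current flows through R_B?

I ≈ 1.89 mA

Conductances: ΣG = 1/1.19 + 1/8.65 + 1/4.17 + 1/1.37 = 1.926 (1/kΩ).
Current divider: I(R_B) = I_s · G_k/ΣG = 31.4 × (0.1156/1.926) = 31.4 × 0.06003 = 1.885 mA.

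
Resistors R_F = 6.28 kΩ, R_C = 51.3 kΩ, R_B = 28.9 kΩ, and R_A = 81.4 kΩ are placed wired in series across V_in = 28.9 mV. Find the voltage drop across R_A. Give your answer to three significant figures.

V ≈ 14.0 mV

Series total: ΣR = 6.28 + 51.3 + 28.9 + 81.4 = 167.9 kΩ.
By the voltage-divider rule, V = 28.9 × 81.40/167.9 = 14.01 mV.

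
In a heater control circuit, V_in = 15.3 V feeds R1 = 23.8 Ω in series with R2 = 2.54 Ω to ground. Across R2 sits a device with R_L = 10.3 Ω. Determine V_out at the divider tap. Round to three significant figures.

The load sits in parallel with R2, giving an effective lower resistance R2' = R2·R_L/(R2+R_L) = 2.038 Ω.
Voltage divider with the loaded lower leg: V_out = 15.3 × 2.038/(23.8 + 2.038) = 15.3 × 0.07886 = 1.207 V.

V_out ≈ 1.21 V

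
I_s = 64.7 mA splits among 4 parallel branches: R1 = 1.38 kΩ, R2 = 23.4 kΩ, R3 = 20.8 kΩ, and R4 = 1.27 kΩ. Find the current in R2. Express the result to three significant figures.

Total conductance ΣG = 1/1.38 + 1/23.4 + 1/20.8 + 1/1.27 = 1.603 (units of 1/kΩ).
By the current-divider rule, I = I_s · G_k/ΣG = 64.7 × 0.02666 = 1.725 mA.

I ≈ 1.73 mA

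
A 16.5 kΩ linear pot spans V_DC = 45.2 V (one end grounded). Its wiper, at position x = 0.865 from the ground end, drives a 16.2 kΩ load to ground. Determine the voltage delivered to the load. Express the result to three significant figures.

The pot divides into 2.228 kΩ above the wiper and 14.27 kΩ below.
R_L loads the lower segment: effective lower R = 7.588 kΩ.
Loaded-divider output: V_out = 45.2 × 0.7731 = 34.94 V.
(Unloaded: V_out = x·V_DC = 39.1 V.)

V_out ≈ 34.9 V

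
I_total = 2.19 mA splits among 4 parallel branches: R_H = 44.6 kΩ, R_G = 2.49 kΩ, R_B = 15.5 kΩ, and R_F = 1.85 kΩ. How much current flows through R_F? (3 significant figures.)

I ≈ 1.15 mA

Total conductance ΣG = 1/44.6 + 1/2.49 + 1/15.5 + 1/1.85 = 1.029 (units of 1/kΩ).
R_F takes the fraction G_k/ΣG = 0.5405/1.029 = 0.5253, so I = 2.19 × 0.5253 = 1.150 mA.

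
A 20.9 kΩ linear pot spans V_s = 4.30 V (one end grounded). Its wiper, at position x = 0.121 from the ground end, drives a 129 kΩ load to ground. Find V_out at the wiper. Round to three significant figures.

The pot divides into 18.37 kΩ above the wiper and 2.529 kΩ below.
(x·R_p) ‖ R_L = 2.480 kΩ.
Loaded-divider output: V_out = 4.30 × 0.1190 = 0.5115 V.

V_out ≈ 0.511 V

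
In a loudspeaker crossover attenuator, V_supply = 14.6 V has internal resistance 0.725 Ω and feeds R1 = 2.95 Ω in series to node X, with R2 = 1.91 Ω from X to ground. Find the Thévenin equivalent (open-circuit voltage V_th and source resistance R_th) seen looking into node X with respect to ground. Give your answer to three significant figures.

R1' = 0.725 + 2.95 = 3.675 Ω (source resistance + R1).
With X open, the divider is unloaded: V_th = 14.6 × 1.91/5.585 = 4.993 V.
Looking into X with the source shorted: R_th = R1'·R2/(R1'+R2) = 3.675 × 1.91/5.585 = 1.257 Ω.

V_th ≈ 4.99 V, R_th ≈ 1.26 Ω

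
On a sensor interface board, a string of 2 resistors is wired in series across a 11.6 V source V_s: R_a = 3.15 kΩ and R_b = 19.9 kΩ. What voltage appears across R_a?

V ≈ 1.59 V

Total series resistance ΣR = 3.15 + 19.9 = 23.05 kΩ.
V = V_s · R/ΣR = 11.6 × 0.1367 = 1.585 V.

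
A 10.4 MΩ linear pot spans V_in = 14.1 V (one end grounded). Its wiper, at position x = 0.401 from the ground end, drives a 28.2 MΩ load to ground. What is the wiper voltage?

Split the track: R_lower = x·R_p = 4.170 MΩ, R_upper = (1−x)·R_p = 6.230 MΩ.
(x·R_p) ‖ R_L = 3.633 MΩ.
Then V_out = V_in · 3.633/(6.230 + 3.633) = 5.194 V.

V_out ≈ 5.19 V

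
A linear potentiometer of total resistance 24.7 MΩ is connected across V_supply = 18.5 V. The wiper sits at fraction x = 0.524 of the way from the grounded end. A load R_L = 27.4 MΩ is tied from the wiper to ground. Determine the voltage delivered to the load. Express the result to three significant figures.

V_out ≈ 7.91 V

The pot divides into 11.76 MΩ above the wiper and 12.94 MΩ below.
R_L loads the lower segment: effective lower R = 8.790 MΩ.
Then V_out = V_supply · 8.790/(11.76 + 8.790) = 7.914 V.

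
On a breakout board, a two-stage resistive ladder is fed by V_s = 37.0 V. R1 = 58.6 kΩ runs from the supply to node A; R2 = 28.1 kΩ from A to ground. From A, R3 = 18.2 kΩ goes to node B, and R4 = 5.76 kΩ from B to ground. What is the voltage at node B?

The second stage (R3 + R4 = 23.96 kΩ) loads node A in parallel with R2.
Effective lower resistance at A: R2 ‖ 23.96 = 12.93 kΩ.
V_A = 37.0 × 12.93/(58.6 + 12.93) = 6.689 V.
Stage 2 is unloaded, so V_B = V_A · R4/(R3+R4) = 6.689 × 5.76/23.96 = 1.608 V.

V_B ≈ 1.61 V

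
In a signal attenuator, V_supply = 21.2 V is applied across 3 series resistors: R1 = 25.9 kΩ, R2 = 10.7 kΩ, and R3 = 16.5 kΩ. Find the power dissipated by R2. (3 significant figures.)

Series current I = V_supply/ΣR = 21.2/53.10 = 0.3992 mA.
V(R2) = I·R = 4.272 V; P = V·I = 4.272 × 0.3992 = 1.706 mW.

P ≈ 1.71 mW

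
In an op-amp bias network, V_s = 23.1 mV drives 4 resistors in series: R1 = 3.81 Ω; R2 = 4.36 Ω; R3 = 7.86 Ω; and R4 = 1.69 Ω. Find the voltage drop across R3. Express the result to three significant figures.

Total series resistance ΣR = 3.81 + 4.36 + 7.86 + 1.69 = 17.72 Ω.
By the voltage-divider rule, V = 23.1 × 7.860/17.72 = 10.25 mV.

V ≈ 10.2 mV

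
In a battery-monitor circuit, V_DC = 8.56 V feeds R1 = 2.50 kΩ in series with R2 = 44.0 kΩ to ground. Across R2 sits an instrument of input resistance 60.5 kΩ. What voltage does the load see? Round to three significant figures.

V_out ≈ 7.79 V

The load sits in parallel with R2, giving an effective lower resistance R2' = R2·R_L/(R2+R_L) = 25.47 kΩ.
Now apply the divider: V_out = 8.56 × 0.9106 = 7.795 V.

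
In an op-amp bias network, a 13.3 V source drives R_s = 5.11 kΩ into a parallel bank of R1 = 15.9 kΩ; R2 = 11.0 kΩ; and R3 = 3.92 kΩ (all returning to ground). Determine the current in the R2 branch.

I ≈ 0.391 mA

Equivalent of the parallel group: R_p = 2.446 kΩ.
V_A by voltage divider: V_A = 13.3 × 2.446/(5.11 + 2.446) = 4.305 V.
Branch current I = V_A/R2 = 4.305/11.0 = 0.3914 mA.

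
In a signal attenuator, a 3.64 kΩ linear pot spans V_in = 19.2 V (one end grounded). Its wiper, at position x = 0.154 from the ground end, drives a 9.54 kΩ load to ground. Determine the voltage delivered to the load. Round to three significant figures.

Split the track: R_lower = x·R_p = 0.5606 kΩ, R_upper = (1−x)·R_p = 3.079 kΩ.
(x·R_p) ‖ R_L = 0.5295 kΩ.
Loaded-divider output: V_out = 19.2 × 0.1467 = 2.817 V.
(Unloaded: V_out = x·V_in = 2.96 V.)

V_out ≈ 2.82 V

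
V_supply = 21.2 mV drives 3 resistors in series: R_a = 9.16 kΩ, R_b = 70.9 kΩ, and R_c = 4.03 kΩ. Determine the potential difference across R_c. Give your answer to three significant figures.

V ≈ 1.02 mV

Series total: ΣR = 9.16 + 70.9 + 4.03 = 84.09 kΩ.
By the voltage-divider rule, V = 21.2 × 4.030/84.09 = 1.016 mV.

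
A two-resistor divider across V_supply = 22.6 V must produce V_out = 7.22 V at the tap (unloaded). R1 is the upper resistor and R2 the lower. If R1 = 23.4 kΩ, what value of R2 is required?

Required fraction k = V_out/V_supply = 0.3195.
Rearranging, R2 = R1·k/(1−k) = 23.4 × 0.4694 = 10.98 kΩ.

R2 ≈ 11.0 kΩ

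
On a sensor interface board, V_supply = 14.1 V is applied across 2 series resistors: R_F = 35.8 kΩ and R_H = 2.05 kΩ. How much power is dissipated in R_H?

P ≈ 0.284 mW

The common current is I = 14.1/37.85 = 0.3725 mA.
V(R_H) = I·R = 0.7637 V; P = V·I = 0.7637 × 0.3725 = 0.2845 mW.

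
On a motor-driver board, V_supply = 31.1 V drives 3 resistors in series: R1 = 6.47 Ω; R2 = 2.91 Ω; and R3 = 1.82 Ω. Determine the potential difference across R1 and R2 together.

Series total: ΣR = 6.47 + 2.91 + 1.82 = 11.20 Ω.
R_{R1..R2} = 6.47 + 2.91 = 9.380 Ω.
By the voltage-divider rule, V = 31.1 × 9.380/11.20 = 26.05 V.

V ≈ 26.0 V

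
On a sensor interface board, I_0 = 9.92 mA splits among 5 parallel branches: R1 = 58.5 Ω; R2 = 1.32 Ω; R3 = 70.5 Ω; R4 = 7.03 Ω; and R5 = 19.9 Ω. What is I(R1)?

I ≈ 0.173 mA

Total conductance ΣG = 1/58.5 + 1/1.32 + 1/70.5 + 1/7.03 + 1/19.9 = 0.9814 (units of 1/Ω).
R1 takes the fraction G_k/ΣG = 0.01709/0.9814 = 0.01742, so I = 9.92 × 0.01742 = 0.1728 mA.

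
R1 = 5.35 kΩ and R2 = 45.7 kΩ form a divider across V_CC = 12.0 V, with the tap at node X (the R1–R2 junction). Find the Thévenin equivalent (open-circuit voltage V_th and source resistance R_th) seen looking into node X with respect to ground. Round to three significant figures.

With X open, the divider is unloaded: V_th = 12.0 × 45.7/51.05 = 10.74 V.
With V_CC suppressed (replaced by a short), R_th = R1 ‖ R2 = (5.350 × 45.7)/(5.350 + 45.7) = 4.789 kΩ.

V_th ≈ 10.7 V, R_th ≈ 4.79 kΩ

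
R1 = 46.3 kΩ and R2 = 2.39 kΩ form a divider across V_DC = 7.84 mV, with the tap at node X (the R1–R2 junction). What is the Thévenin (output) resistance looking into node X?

With V_DC suppressed (replaced by a short), R_th = R1 ‖ R2 = (46.30 × 2.39)/(46.30 + 2.39) = 2.273 kΩ.

R_th ≈ 2.27 kΩ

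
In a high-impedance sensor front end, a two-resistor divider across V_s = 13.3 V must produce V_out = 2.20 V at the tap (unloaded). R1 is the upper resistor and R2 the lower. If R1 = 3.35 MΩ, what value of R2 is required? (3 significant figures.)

R2 ≈ 0.664 MΩ

Required fraction k = V_out/V_s = 0.1654.
So R2 = R1 · V_out/(V_s − V_out) = 3.35 × 2.20/(13.3 − 2.20) = 3.35 × 0.1982 = 0.6640 MΩ.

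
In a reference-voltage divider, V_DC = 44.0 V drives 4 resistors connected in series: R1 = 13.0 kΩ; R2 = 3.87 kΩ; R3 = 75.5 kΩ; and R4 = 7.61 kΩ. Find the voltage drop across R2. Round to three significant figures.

ΣR = 13.0 + 3.87 + 75.5 + 7.61 = 99.98 kΩ.
By the voltage-divider rule, V = 44.0 × 3.870/99.98 = 1.703 V.

V ≈ 1.70 V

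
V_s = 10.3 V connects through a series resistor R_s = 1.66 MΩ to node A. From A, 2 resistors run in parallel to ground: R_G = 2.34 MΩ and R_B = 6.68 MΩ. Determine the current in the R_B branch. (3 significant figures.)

Parallel bank: R_p = 1/(1/2.34 + 1/6.68) = 1.733 MΩ.
Node voltage V_A = V_s · R_p/(R_s + R_p) = 10.3 × 0.5108 = 5.261 V.
Branch current I = V_A/R_B = 5.261/6.68 = 0.7875 µA.

I ≈ 0.788 µA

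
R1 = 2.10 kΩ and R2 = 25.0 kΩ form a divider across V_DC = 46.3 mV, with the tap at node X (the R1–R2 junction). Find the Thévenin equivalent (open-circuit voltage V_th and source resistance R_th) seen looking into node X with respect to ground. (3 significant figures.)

V_th ≈ 42.7 mV, R_th ≈ 1.94 kΩ

With X open, the divider is unloaded: V_th = 46.3 × 25.0/27.10 = 42.71 mV.
Looking into X with the source shorted: R_th = R1·R2/(R1+R2) = 2.100 × 25.0/27.10 = 1.937 kΩ.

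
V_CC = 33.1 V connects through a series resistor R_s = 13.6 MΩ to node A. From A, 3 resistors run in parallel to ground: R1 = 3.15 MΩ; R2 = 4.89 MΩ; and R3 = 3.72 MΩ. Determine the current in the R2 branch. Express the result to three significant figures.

Parallel bank: R_p = 1/(1/3.15 + 1/4.89 + 1/3.72) = 1.265 MΩ.
V_A = 33.1 × 1.265/14.86 = 2.816 V.
Branch current I = V_A/R2 = 2.816/4.89 = 0.5759 µA.
(Equivalently: I_total = 2.227 µA, then current-divider fraction G_k/ΣG = 0.2586.)

I ≈ 0.576 µA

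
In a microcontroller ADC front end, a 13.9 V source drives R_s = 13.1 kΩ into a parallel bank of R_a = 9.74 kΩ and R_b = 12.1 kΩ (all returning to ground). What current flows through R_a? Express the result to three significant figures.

I ≈ 0.416 mA

Equivalent of the parallel group: R_p = 5.396 kΩ.
V_A = 13.9 × 5.396/18.50 = 4.055 V.
I(R_a) = V_A / R_a = 4.055/9.74 = 0.4164 mA.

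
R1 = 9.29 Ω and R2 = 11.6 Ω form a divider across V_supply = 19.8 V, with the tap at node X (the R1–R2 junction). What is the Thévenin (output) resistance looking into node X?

R_th ≈ 5.16 Ω

With V_supply suppressed (replaced by a short), R_th = R1 ‖ R2 = (9.290 × 11.6)/(9.290 + 11.6) = 5.159 Ω.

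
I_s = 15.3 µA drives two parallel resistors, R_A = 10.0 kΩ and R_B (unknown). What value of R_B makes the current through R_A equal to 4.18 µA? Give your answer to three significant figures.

In a two-way split, I_A/I_s = R_B/(R_A + R_B).
4.18/15.3 = R_B/(R_A + R_B) → R_B = R_A · (0.2732)/(1 − 0.2732) = 10.0 × 0.3759 = 3.759 kΩ.

R_B ≈ 3.76 kΩ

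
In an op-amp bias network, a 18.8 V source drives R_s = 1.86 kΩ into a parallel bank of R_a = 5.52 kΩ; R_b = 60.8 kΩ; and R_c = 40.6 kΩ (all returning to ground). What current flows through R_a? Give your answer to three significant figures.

I ≈ 2.41 mA

Parallel bank: R_p = 1/(1/5.52 + 1/60.8 + 1/40.6) = 4.500 kΩ.
V_A = 18.8 × 4.500/6.360 = 13.30 V.
Branch current I = V_A/R_a = 13.30/5.52 = 2.410 mA.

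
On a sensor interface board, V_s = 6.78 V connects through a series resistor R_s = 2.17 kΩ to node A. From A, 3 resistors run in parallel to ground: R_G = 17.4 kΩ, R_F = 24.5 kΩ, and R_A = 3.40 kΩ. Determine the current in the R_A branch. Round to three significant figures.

I ≈ 1.08 mA

Parallel bank: R_p = 1/(1/17.4 + 1/24.5 + 1/3.40) = 2.548 kΩ.
V_A = 6.78 × 2.548/4.718 = 3.662 V.
I(R_A) = V_A / R_A = 3.662/3.40 = 1.077 mA.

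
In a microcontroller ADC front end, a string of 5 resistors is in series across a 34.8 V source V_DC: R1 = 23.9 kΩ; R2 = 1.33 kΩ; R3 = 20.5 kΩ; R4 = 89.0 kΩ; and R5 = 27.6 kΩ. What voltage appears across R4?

ΣR = 23.9 + 1.33 + 20.5 + 89.0 + 27.6 = 162.3 kΩ.
Voltage divider: V = V_DC · (89.00 / 162.3) = 34.8 × 0.5483 = 19.08 V.

V ≈ 19.1 V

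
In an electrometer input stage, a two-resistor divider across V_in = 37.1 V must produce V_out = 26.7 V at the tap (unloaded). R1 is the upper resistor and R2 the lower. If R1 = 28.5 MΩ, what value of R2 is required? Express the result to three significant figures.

R2 ≈ 73.2 MΩ

Required fraction k = V_out/V_in = 0.7197.
R2 = R1 · 0.7197/(1 − 0.7197) = 73.17 MΩ.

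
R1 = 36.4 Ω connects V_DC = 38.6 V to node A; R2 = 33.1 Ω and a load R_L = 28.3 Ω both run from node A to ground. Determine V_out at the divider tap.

First combine the lower leg with the load: R2 ‖ R_L = 15.26 Ω.
Voltage divider with the loaded lower leg: V_out = 38.6 × 15.26/(36.4 + 15.26) = 38.6 × 0.2953 = 11.40 V.
(Unloaded it would be 18.4 V; the load pulls it down.)

V_out ≈ 11.4 V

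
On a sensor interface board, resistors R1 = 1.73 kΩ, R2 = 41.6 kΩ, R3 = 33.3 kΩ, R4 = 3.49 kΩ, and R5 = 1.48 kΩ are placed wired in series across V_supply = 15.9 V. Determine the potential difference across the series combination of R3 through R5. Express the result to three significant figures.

Series total: ΣR = 1.73 + 41.6 + 33.3 + 3.49 + 1.48 = 81.60 kΩ.
R_{R3..R5} = 33.3 + 3.49 + 1.48 = 38.27 kΩ.
V = V_supply · R/ΣR = 15.9 × 0.4690 = 7.457 V.

V ≈ 7.46 V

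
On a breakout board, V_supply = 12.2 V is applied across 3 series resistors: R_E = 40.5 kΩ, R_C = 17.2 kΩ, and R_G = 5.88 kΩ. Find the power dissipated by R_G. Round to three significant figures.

P ≈ 0.216 mW

Series current I = V_supply/ΣR = 12.2/63.58 = 0.1919 mA.
P(R_G) = I²·R_G = (0.1919)² × 5.88 = 0.2165 mW.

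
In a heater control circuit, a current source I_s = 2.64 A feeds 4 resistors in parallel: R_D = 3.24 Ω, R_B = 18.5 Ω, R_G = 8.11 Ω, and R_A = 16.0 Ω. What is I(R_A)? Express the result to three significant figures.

I ≈ 0.301 A

ΣG = 1/3.24 + 1/18.5 + 1/8.11 + 1/16.0 = 0.5485.
Current divider: I(R_A) = I_s · G_k/ΣG = 2.64 × (0.06250/0.5485) = 2.64 × 0.1139 = 0.3008 A.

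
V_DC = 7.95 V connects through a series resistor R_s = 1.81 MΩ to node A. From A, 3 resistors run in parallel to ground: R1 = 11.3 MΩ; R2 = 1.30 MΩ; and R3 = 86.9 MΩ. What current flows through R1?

I ≈ 0.273 µA

Parallel bank: R_p = 1/(1/11.3 + 1/1.30 + 1/86.9) = 1.150 MΩ.
Node voltage V_A = V_DC · R_p/(R_s + R_p) = 7.95 × 0.3886 = 3.089 V.
I(R1) = V_A / R1 = 3.089/11.3 = 0.2734 µA.
(Equivalently: I_total = 2.685 µA, then current-divider fraction G_k/ΣG = 0.1018.)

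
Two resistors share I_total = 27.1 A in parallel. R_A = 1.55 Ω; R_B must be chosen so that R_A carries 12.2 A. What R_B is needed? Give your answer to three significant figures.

The fraction through R_A equals R_B/(R_A+R_B).
With f = 0.4502, R_B = R_A · f/(1−f) = 1.55 × 0.8188 = 1.269 Ω.

R_B ≈ 1.27 Ω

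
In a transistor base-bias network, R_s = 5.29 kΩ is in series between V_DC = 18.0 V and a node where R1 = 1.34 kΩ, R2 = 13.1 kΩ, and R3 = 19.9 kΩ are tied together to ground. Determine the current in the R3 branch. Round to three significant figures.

Equivalent of the parallel group: R_p = 1.146 kΩ.
Node voltage V_A = V_DC · R_p/(R_s + R_p) = 18.0 × 0.1780 = 3.204 V.
Branch current I = V_A/R3 = 3.204/19.9 = 0.1610 mA.

I ≈ 0.161 mA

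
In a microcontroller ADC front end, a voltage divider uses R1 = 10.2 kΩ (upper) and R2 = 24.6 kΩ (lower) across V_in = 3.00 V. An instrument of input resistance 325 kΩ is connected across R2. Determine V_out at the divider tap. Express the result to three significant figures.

The load sits in parallel with R2, giving an effective lower resistance R2' = R2·R_L/(R2+R_L) = 22.87 kΩ.
Voltage divider with the loaded lower leg: V_out = 3.00 × 22.87/(10.2 + 22.87) = 3.00 × 0.6916 = 2.075 V.

V_out ≈ 2.07 V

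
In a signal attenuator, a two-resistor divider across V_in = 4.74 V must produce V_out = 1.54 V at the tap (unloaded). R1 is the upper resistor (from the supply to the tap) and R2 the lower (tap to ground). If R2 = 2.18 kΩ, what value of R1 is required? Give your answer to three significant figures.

R1 ≈ 4.53 kΩ

The divider ratio is R2/(R1+R2) = 1.54/4.74 = 0.3249.
Rearranging, R1 = R2·(1−k)/k = 2.18 × 2.078 = 4.530 kΩ.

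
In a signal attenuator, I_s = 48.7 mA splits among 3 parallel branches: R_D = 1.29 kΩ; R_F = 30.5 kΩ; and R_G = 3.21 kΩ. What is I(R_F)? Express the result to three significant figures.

I ≈ 1.43 mA

Conductances: ΣG = 1/1.29 + 1/30.5 + 1/3.21 = 1.120 (1/kΩ).
Current divider: I(R_F) = I_s · G_k/ΣG = 48.7 × (0.03279/1.120) = 48.7 × 0.02929 = 1.426 mA.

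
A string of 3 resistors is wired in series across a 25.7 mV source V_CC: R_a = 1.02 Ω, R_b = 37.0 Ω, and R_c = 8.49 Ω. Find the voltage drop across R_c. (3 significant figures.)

V ≈ 4.69 mV

Series total: ΣR = 1.02 + 37.0 + 8.49 = 46.51 Ω.
Voltage divider: V = V_CC · (8.490 / 46.51) = 25.7 × 0.1825 = 4.691 mV.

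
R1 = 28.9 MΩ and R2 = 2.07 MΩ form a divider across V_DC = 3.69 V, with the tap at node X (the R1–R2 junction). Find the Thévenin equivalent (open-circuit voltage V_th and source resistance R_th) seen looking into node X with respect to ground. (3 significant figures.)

V_th ≈ 0.247 V, R_th ≈ 1.93 MΩ

Open-circuit (no load on X): V_th = V_DC · R2/(R1 + R2) = 3.69 × 2.07/(28.90 + 2.07) = 0.2466 V.
Zeroing V_DC shorts the top of R1 to ground, so R_th = R1 ‖ R2 = 1.932 MΩ.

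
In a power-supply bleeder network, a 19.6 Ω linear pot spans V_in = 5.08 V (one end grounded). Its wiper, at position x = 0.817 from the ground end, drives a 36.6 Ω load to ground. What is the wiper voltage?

V_out ≈ 3.84 V

Lower segment x·R_p = 16.01 Ω; upper segment (1−x)·R_p = 3.587 Ω.
Lower segment in parallel with the load: 16.01 ‖ 36.6 = 11.14 Ω.
Loaded-divider output: V_out = 5.08 × 0.7564 = 3.843 V.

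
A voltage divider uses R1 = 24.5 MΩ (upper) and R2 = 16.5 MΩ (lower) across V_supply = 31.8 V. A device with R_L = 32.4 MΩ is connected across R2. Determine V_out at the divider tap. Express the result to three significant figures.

First combine the lower leg with the load: R2 ‖ R_L = 10.93 MΩ.
Voltage divider with the loaded lower leg: V_out = 31.8 × 10.93/(24.5 + 10.93) = 31.8 × 0.3085 = 9.812 V.

V_out ≈ 9.81 V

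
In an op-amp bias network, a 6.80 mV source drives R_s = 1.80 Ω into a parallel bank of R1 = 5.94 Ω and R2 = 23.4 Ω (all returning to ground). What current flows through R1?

I ≈ 0.830 mA

Parallel bank: R_p = 1/(1/5.94 + 1/23.4) = 4.737 Ω.
Node voltage V_A = V_supply · R_p/(R_s + R_p) = 6.80 × 0.7247 = 4.928 mV.
I(R1) = V_A / R1 = 4.928/5.94 = 0.8296 mA.
(Check via current divider: I_total = 1.040 mA; share G_k/ΣG = 0.7975 → same result.)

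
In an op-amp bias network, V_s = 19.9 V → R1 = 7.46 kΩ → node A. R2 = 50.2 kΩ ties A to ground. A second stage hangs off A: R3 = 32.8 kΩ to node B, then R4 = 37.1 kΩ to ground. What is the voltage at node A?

V_A ≈ 15.9 V

Node A sees R2 in parallel with the series input of stage 2, R3 + R4 = 69.90 kΩ.
R2 ‖ (R3+R4) = 29.22 kΩ.
V_A = 19.9 × 29.22/(7.46 + 29.22) = 15.85 V.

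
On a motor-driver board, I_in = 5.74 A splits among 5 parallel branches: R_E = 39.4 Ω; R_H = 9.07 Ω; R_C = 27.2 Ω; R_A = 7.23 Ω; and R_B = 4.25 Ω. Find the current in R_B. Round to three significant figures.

Total conductance ΣG = 1/39.4 + 1/9.07 + 1/27.2 + 1/7.23 + 1/4.25 = 0.5460 (units of 1/Ω).
Current divider: I(R_B) = I_in · G_k/ΣG = 5.74 × (0.2353/0.5460) = 5.74 × 0.4309 = 2.474 A.

I ≈ 2.47 A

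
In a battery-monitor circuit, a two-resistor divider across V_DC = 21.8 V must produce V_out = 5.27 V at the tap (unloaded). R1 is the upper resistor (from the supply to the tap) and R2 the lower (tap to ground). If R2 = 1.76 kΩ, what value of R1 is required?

R1 ≈ 5.52 kΩ

V_out/V_DC = R2/(R1+R2) = 0.2417.
Rearranging, R1 = R2·(1−k)/k = 1.76 × 3.137 = 5.520 kΩ.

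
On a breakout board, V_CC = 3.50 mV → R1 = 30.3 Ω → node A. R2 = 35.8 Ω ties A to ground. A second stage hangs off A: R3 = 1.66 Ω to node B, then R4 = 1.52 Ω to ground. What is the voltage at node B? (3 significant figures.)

Node A sees R2 in parallel with the series input of stage 2, R3 + R4 = 3.180 Ω.
Effective lower resistance at A: R2 ‖ 3.180 = 2.921 Ω.
So V_A = 3.50 × 0.08791 = 0.3077 mV.
Stage 2 is unloaded, so V_B = V_A · R4/(R3+R4) = 0.3077 × 1.52/3.180 = 0.1471 mV.

V_B ≈ 0.147 mV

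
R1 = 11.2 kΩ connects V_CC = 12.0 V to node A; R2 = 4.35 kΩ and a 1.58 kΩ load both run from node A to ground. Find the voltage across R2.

First combine the lower leg with the load: R2 ‖ R_L = 1.159 kΩ.
Then V_out = V_CC · R2'/(R1 + R2') = 12.0 × 1.159/12.36 = 1.125 V.

V_out ≈ 1.13 V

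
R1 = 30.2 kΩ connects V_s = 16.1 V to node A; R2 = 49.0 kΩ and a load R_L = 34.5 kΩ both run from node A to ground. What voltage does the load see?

First combine the lower leg with the load: R2 ‖ R_L = 20.25 kΩ.
Voltage divider with the loaded lower leg: V_out = 16.1 × 20.25/(30.2 + 20.25) = 16.1 × 0.4013 = 6.461 V.

V_out ≈ 6.46 V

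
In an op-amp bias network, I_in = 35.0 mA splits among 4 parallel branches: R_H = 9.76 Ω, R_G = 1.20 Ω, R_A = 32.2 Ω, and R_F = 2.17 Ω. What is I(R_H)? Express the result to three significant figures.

Conductances: ΣG = 1/9.76 + 1/1.20 + 1/32.2 + 1/2.17 = 1.428 (1/Ω).
R_H takes the fraction G_k/ΣG = 0.1025/1.428 = 0.07177, so I = 35.0 × 0.07177 = 2.512 mA.

I ≈ 2.51 mA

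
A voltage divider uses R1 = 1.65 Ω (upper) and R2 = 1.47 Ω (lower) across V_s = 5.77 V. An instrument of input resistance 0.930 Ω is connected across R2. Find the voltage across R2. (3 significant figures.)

V_out ≈ 1.48 V

The load sits in parallel with R2, giving an effective lower resistance R2' = R2·R_L/(R2+R_L) = 0.5696 Ω.
Now apply the divider: V_out = 5.77 × 0.2566 = 1.481 V.
(Unloaded it would be 2.72 V; the load pulls it down.)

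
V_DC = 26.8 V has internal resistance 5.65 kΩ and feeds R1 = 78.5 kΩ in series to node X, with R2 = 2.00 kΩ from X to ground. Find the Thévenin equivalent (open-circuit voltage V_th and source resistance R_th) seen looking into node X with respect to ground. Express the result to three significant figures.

R1' = 5.65 + 78.5 = 84.15 kΩ (source resistance + R1).
Open-circuit (no load on X): V_th = V_DC · R2/(R1' + R2) = 26.8 × 2.00/(84.15 + 2.00) = 0.6222 V.
With V_DC suppressed (replaced by a short), R_th = R1' ‖ R2 = (84.15 × 2.00)/(84.15 + 2.00) = 1.954 kΩ.

V_th ≈ 0.622 V, R_th ≈ 1.95 kΩ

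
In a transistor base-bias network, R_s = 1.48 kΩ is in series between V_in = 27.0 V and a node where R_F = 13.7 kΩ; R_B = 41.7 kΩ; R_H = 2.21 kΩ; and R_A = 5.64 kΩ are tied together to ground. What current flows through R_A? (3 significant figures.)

I ≈ 2.31 mA

Combine the parallel branches: R_p = (1/13.7 + 1/41.7 + 1/2.21 + 1/5.64)⁻¹ = 1.376 kΩ.
Node voltage V_A = V_in · R_p/(R_s + R_p) = 27.0 × 0.4818 = 13.01 V.
I(R_A) = V_A / R_A = 13.01/5.64 = 2.306 mA.
(Check via current divider: I_total = 9.454 mA; share G_k/ΣG = 0.2440 → same result.)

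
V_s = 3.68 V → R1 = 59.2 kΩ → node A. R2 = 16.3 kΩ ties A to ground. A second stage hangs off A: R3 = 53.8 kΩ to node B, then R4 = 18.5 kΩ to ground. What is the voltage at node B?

The second stage (R3 + R4 = 72.30 kΩ) loads node A in parallel with R2.
Effective lower resistance at A: R2 ‖ 72.30 = 13.30 kΩ.
So V_A = 3.68 × 0.1835 = 0.6751 V.
V_B = V_A × 0.2559 = 0.1728 V.

V_B ≈ 0.173 V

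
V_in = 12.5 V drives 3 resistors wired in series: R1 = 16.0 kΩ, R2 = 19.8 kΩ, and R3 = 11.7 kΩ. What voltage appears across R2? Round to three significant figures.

Series total: ΣR = 16.0 + 19.8 + 11.7 = 47.50 kΩ.
V = V_in · R/ΣR = 12.5 × 0.4168 = 5.211 V.

V ≈ 5.21 V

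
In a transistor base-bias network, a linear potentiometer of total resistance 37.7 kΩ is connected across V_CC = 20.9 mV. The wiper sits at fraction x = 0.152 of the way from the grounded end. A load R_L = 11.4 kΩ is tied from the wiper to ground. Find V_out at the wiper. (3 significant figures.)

V_out ≈ 2.23 mV

Lower segment x·R_p = 5.730 kΩ; upper segment (1−x)·R_p = 31.97 kΩ.
R_L loads the lower segment: effective lower R = 3.813 kΩ.
V_out = 20.9 × 3.813/(31.97 + 3.813) = 2.227 mV.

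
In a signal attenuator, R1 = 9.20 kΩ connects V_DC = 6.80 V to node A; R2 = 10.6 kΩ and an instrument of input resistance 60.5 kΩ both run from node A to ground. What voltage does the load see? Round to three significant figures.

The load sits in parallel with R2, giving an effective lower resistance R2' = R2·R_L/(R2+R_L) = 9.020 kΩ.
Then V_out = V_DC · R2'/(R1 + R2') = 6.80 × 9.020/18.22 = 3.366 V.
(Unloaded it would be 3.64 V; the load pulls it down.)

V_out ≈ 3.37 V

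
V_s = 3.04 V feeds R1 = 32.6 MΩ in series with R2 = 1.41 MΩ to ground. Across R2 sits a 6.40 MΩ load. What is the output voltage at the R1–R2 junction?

First combine the lower leg with the load: R2 ‖ R_L = 1.155 MΩ.
Voltage divider with the loaded lower leg: V_out = 3.04 × 1.155/(32.6 + 1.155) = 3.04 × 0.03423 = 0.1041 V.
(Unloaded it would be 0.126 V; the load pulls it down.)

V_out ≈ 0.104 V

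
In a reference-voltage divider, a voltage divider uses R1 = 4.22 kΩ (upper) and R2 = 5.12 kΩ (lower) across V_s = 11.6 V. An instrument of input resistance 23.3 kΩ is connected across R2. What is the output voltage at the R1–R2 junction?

V_out ≈ 5.78 V

The load sits in parallel with R2, giving an effective lower resistance R2' = R2·R_L/(R2+R_L) = 4.198 kΩ.
Then V_out = V_s · R2'/(R1 + R2') = 11.6 × 4.198/8.418 = 5.785 V.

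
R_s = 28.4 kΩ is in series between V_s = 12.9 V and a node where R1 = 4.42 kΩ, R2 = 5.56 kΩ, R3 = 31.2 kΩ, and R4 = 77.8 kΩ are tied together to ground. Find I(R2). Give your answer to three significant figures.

Combine the parallel branches: R_p = (1/4.42 + 1/5.56 + 1/31.2 + 1/77.8)⁻¹ = 2.217 kΩ.
V_A = 12.9 × 2.217/30.62 = 0.9342 V.
I(R2) = V_A / R2 = 0.9342/5.56 = 0.1680 mA.

I ≈ 0.168 mA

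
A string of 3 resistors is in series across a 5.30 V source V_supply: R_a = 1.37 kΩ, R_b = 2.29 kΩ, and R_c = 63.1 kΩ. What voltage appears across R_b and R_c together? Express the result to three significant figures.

V ≈ 5.19 V

Total series resistance ΣR = 1.37 + 2.29 + 63.1 = 66.76 kΩ.
R_{R_b..R_c} = 2.29 + 63.1 = 65.39 kΩ.
Voltage divider: V = V_supply · (65.39 / 66.76) = 5.30 × 0.9795 = 5.191 V.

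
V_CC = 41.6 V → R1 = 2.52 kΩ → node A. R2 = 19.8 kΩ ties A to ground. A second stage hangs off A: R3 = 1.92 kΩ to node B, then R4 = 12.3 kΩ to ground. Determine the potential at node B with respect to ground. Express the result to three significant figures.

V_B ≈ 27.6 V

Node A sees R2 in parallel with the series input of stage 2, R3 + R4 = 14.22 kΩ.
R2 ‖ (R3+R4) = 8.276 kΩ.
So V_A = 41.6 × 0.7666 = 31.89 V.
V_B = V_A × 0.8650 = 27.58 V.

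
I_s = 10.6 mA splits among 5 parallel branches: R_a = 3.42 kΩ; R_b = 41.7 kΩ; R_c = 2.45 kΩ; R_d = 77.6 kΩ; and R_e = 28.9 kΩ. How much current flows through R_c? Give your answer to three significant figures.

I ≈ 5.60 mA

ΣG = 1/3.42 + 1/41.7 + 1/2.45 + 1/77.6 + 1/28.9 = 0.7720.
Current divider: I(R_c) = I_s · G_k/ΣG = 10.6 × (0.4082/0.7720) = 10.6 × 0.5287 = 5.604 mA.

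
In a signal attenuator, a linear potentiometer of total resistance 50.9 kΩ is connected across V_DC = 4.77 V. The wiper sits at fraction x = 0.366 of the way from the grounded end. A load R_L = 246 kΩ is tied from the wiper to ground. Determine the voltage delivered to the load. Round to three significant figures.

Lower segment x·R_p = 18.63 kΩ; upper segment (1−x)·R_p = 32.27 kΩ.
R_L loads the lower segment: effective lower R = 17.32 kΩ.
Loaded-divider output: V_out = 4.77 × 0.3492 = 1.666 V.

V_out ≈ 1.67 V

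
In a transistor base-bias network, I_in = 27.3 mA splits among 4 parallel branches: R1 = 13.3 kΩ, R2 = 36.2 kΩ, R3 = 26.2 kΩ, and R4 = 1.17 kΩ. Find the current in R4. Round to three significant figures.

ΣG = 1/13.3 + 1/36.2 + 1/26.2 + 1/1.17 = 0.9957.
R4 takes the fraction G_k/ΣG = 0.8547/0.9957 = 0.8584, so I = 27.3 × 0.8584 = 23.43 mA.

I ≈ 23.4 mA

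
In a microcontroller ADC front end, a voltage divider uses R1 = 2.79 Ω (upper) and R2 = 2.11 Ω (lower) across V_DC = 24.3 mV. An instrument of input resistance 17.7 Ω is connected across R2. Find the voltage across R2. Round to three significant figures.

V_out ≈ 9.80 mV

R2 ‖ R_L = (2.11 × 17.7)/(2.11 + 17.7) = 1.885 Ω.
Now apply the divider: V_out = 24.3 × 0.4032 = 9.799 mV.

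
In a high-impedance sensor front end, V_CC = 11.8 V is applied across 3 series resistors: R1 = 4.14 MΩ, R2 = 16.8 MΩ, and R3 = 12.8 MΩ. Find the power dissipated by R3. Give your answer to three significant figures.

ΣR = 33.74 MΩ → I = 11.8/33.74 = 0.3497 µA.
P(R3) = I²·R3 = (0.3497)² × 12.8 = 1.566 µW.

P ≈ 1.57 µW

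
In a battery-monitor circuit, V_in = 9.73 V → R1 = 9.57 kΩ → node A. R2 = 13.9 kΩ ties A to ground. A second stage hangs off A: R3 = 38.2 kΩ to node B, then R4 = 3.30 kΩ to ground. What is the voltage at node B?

V_B ≈ 0.403 V

Looking into the second stage from A: R3 + R4 = 41.50 kΩ appears in parallel with R2.
Effective lower resistance at A: R2 ‖ 41.50 = 10.41 kΩ.
So V_A = 9.73 × 0.5211 = 5.070 V.
Then the unloaded second divider: V_B = V_A × R4/(R3+R4) = 5.070 × 0.07952 = 0.4032 V.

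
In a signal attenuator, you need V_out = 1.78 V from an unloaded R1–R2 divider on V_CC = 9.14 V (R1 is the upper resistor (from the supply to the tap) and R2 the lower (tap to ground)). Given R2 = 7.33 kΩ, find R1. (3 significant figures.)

R1 ≈ 30.3 kΩ

V_out/V_CC = R2/(R1+R2) = 0.1947.
So R1 = R2 · (V_CC/V_out − 1) = 7.33 × (9.14/1.78 − 1) = 7.33 × 4.135 = 30.31 kΩ.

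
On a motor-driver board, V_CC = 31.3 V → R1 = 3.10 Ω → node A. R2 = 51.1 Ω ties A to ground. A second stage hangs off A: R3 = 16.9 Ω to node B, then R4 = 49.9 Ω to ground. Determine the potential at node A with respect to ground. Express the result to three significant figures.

Looking into the second stage from A: R3 + R4 = 66.80 Ω appears in parallel with R2.
Effective lower resistance at A: R2 ‖ 66.80 = 28.95 Ω.
First divider: V_A = V_CC · 28.95/(3.10 + 28.95) = 28.27 V.

V_A ≈ 28.3 V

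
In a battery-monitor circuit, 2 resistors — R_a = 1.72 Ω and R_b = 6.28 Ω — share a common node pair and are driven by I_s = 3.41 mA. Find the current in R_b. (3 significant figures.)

For two parallel branches, I_k = I_s · (other R)/(sum of R).
So I = 3.41 × 1.72/8.000 = 0.7332 mA.

I ≈ 0.733 mA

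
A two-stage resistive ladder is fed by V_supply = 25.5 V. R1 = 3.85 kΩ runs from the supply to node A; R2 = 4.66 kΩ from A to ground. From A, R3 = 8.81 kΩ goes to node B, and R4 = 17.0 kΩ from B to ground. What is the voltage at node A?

V_A ≈ 12.9 V

Node A sees R2 in parallel with the series input of stage 2, R3 + R4 = 25.81 kΩ.
R2 ‖ (R3+R4) = 3.947 kΩ.
First divider: V_A = V_supply · 3.947/(3.85 + 3.947) = 12.91 V.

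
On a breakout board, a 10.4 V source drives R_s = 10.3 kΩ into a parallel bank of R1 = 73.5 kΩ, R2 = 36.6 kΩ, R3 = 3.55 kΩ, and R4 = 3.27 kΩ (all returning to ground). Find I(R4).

I ≈ 0.426 mA

Equivalent of the parallel group: R_p = 1.591 kΩ.
V_A by voltage divider: V_A = 10.4 × 1.591/(10.3 + 1.591) = 1.392 V.
I(R4) = V_A / R4 = 1.392/3.27 = 0.4256 mA.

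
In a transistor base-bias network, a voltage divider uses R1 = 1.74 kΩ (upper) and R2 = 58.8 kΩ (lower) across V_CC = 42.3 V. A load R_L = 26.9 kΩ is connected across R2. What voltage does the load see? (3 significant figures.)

V_out ≈ 38.7 V

The load sits in parallel with R2, giving an effective lower resistance R2' = R2·R_L/(R2+R_L) = 18.46 kΩ.
Voltage divider with the loaded lower leg: V_out = 42.3 × 18.46/(1.74 + 18.46) = 42.3 × 0.9138 = 38.66 V.
(Unloaded it would be 41.1 V; the load pulls it down.)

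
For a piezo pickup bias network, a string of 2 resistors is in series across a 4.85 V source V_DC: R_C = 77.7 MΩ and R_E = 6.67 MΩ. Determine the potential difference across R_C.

Series total: ΣR = 77.7 + 6.67 = 84.37 MΩ.
V = V_DC · R/ΣR = 4.85 × 0.9209 = 4.467 V.

V ≈ 4.47 V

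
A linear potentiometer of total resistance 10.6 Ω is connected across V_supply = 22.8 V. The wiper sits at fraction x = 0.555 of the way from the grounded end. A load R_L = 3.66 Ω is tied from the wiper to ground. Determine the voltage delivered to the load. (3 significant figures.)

V_out ≈ 7.38 V

The pot divides into 4.717 Ω above the wiper and 5.883 Ω below.
R_L loads the lower segment: effective lower R = 2.256 Ω.
Then V_out = V_supply · 2.256/(4.717 + 2.256) = 7.377 V.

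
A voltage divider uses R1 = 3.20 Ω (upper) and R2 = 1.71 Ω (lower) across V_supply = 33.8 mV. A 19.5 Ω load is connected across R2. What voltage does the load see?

The load sits in parallel with R2, giving an effective lower resistance R2' = R2·R_L/(R2+R_L) = 1.572 Ω.
Voltage divider with the loaded lower leg: V_out = 33.8 × 1.572/(3.20 + 1.572) = 33.8 × 0.3294 = 11.14 mV.

V_out ≈ 11.1 mV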